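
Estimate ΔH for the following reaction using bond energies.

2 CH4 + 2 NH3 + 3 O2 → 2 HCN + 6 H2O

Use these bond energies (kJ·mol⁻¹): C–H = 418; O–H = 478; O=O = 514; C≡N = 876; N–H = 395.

ΔH ≈ −1068 kJ

Bonds broken (reactants):
  C–H: 8 × 418 = 3344
  N–H: 6 × 395 = 2370
  O=O: 3 × 514 = 1542
  Σ(broken) = 7256 kJ
Bonds formed (products):
  C≡N: 2 × 876 = 1752
  C–H: 2 × 418 = 836
  O–H: 12 × 478 = 5736
  Σ(formed) = 8324 kJ
ΔH = Σ(broken) − Σ(formed) = 7256 − 8324 = −1068 kJ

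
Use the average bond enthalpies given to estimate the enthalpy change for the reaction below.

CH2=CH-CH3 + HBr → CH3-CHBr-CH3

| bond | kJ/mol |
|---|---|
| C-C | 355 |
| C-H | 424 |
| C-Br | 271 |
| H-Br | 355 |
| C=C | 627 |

ΔH ≈ −68 kJ

Bonds broken (reactants):
  C-C: 1 × 355 = 355
  C-H: 6 × 424 = 2544
  C=C: 1 × 627 = 627
  H-Br: 1 × 355 = 355
  Σ(broken) = 3881 kJ
Bonds formed (products):
  C-Br: 1 × 271 = 271
  C-C: 2 × 355 = 710
  C-H: 7 × 424 = 2968
  Σ(formed) = 3949 kJ
ΔH = Σ(broken) − Σ(formed) = 3881 − 3949 = −68 kJ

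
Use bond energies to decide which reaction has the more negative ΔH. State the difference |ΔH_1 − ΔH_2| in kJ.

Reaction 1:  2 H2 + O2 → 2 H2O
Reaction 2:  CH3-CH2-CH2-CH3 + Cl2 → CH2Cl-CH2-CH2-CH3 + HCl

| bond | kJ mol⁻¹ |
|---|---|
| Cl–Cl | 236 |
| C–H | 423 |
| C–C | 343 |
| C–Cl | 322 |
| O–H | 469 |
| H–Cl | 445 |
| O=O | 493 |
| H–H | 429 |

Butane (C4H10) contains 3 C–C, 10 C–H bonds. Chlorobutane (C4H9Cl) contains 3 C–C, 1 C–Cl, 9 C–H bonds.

Reaction 1, by 417 kJ

Reaction 1:
  Bonds broken (reactants):
    H–H: 2 × 429 = 858
    O=O: 1 × 493 = 493
    Σ(broken) = 1351 kJ
  Bonds formed (products):
    O–H: 4 × 469 = 1876
    Σ(formed) = 1876 kJ
  ΔH_1 = 1351 − 1876 = −525 kJ
Reaction 2:
  Bonds broken (reactants):
    C–C: 3 × 343 = 1029
    C–H: 10 × 423 = 4230
    Cl–Cl: 1 × 236 = 236
    Σ(broken) = 5495 kJ
  Bonds formed (products):
    C–C: 3 × 343 = 1029
    C–Cl: 1 × 322 = 322
    C–H: 9 × 423 = 3807
    H–Cl: 1 × 445 = 445
    Σ(formed) = 5603 kJ
  ΔH_2 = 5495 − 5603 = −108 kJ
ΔH_1 − ΔH_2 = −417 kJ, so reaction 1 has the more negative ΔH; |ΔH_1 − ΔH_2| = 417 kJ.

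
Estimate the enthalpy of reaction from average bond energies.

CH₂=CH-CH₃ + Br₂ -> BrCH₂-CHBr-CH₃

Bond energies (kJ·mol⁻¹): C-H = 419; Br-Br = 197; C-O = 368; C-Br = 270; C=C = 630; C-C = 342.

ΔH ≈ −55 kJ

Bonds broken (reactants):
  Br-Br: 1 × 197 = 197
  C-C: 1 × 342 = 342
  C-H: 6 × 419 = 2514
  C=C: 1 × 630 = 630
  Σ(broken) = 3683 kJ
Bonds formed (products):
  C-Br: 2 × 270 = 540
  C-C: 2 × 342 = 684
  C-H: 6 × 419 = 2514
  Σ(formed) = 3738 kJ
ΔH = Σ(broken) − Σ(formed) = 3683 − 3738 = −55 kJ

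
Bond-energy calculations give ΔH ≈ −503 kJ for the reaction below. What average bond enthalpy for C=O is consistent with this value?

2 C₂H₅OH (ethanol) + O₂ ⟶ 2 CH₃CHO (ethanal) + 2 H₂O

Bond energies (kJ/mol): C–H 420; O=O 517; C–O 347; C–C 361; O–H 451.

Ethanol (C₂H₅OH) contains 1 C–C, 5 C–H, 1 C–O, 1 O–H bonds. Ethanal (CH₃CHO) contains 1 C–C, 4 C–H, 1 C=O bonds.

Let D be the C=O bond energy.
Σ(broken) = 2×361 + 10×420 + 2×347 + 2×451 + 1×517 = 7035
Σ(formed) = 2×361 + 8×420 + 2×D + 4×451 = 5886 + 2D
ΔH = Σ(broken) − Σ(formed) = (7035) − (5886 + 2D) = +1149 − 2D
Setting this equal to −503 kJ gives 2D = 1652, so D = 826 kJ/mol.

D(C=O) ≈ 826 kJ/mol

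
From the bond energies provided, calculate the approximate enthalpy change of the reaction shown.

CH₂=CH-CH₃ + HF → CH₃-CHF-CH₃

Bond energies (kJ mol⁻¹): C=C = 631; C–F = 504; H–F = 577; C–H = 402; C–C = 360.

Bonds broken (reactants):
  C–C: 1 × 360 = 360
  C–H: 6 × 402 = 2412
  C=C: 1 × 631 = 631
  H–F: 1 × 577 = 577
  Σ(broken) = 3980 kJ
Bonds formed (products):
  C–C: 2 × 360 = 720
  C–F: 1 × 504 = 504
  C–H: 7 × 402 = 2814
  Σ(formed) = 4038 kJ
ΔH = Σ(broken) − Σ(formed) = 3980 − 4038 = −58 kJ

ΔH ≈ −58 kJ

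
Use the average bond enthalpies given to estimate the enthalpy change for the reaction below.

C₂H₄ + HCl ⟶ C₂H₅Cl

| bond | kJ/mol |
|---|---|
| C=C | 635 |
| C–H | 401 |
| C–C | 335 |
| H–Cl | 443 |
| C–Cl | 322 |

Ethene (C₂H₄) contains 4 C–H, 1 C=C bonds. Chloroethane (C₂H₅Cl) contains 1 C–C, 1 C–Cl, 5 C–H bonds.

ΔH ≈ +20 kJ

Bonds broken (reactants):
  C–H: 4 × 401 = 1604
  C=C: 1 × 635 = 635
  H–Cl: 1 × 443 = 443
  Σ(broken) = 2682 kJ
Bonds formed (products):
  C–C: 1 × 335 = 335
  C–Cl: 1 × 322 = 322
  C–H: 5 × 401 = 2005
  Σ(formed) = 2662 kJ
ΔH = Σ(broken) − Σ(formed) = 2682 − 2662 = +20 kJ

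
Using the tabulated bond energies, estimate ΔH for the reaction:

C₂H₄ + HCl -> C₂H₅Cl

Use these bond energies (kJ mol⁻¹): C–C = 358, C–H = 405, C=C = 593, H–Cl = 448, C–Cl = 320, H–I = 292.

Bonds broken (reactants):
  C–H: 4 × 405 = 1620
  C=C: 1 × 593 = 593
  H–Cl: 1 × 448 = 448
  Σ(broken) = 2661 kJ
Bonds formed (products):
  C–C: 1 × 358 = 358
  C–Cl: 1 × 320 = 320
  C–H: 5 × 405 = 2025
  Σ(formed) = 2703 kJ
ΔH = Σ(broken) − Σ(formed) = 2661 − 2703 = −42 kJ

ΔH ≈ −42 kJ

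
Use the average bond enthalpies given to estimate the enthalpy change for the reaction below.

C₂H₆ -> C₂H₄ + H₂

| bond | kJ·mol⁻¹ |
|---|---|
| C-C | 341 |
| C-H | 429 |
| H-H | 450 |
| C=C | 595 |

ΔH ≈ +154 kJ

Bonds broken (reactants):
  C-C: 1 × 341 = 341
  C-H: 6 × 429 = 2574
  Σ(broken) = 2915 kJ
Bonds formed (products):
  C-H: 4 × 429 = 1716
  C=C: 1 × 595 = 595
  H-H: 1 × 450 = 450
  Σ(formed) = 2761 kJ
ΔH = Σ(broken) − Σ(formed) = 2915 − 2761 = +154 kJ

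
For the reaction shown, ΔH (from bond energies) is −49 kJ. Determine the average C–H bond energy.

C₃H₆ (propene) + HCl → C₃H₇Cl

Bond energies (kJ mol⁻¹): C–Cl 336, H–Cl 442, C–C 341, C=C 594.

Let D be the C–H bond energy.
Σ(broken) = 1×341 + 6×D + 1×594 + 1×442 = 1377 + 6D
Σ(formed) = 2×341 + 1×336 + 7×D = 1018 + 7D
ΔH = Σ(broken) − Σ(formed) = (1377 + 6D) − (1018 + 7D) = +359 − D
Setting this equal to −49 kJ gives D = 408 kJ/mol.

D(C–H) ≈ 408 kJ/mol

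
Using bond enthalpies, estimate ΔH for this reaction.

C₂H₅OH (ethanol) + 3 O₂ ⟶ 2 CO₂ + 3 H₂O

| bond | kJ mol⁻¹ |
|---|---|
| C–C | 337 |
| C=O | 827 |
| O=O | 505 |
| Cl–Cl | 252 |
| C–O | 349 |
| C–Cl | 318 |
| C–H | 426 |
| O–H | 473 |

ΔH ≈ −1342 kJ

Bonds broken (reactants):
  C–C: 1 × 337 = 337
  C–H: 5 × 426 = 2130
  C–O: 1 × 349 = 349
  O–H: 1 × 473 = 473
  O=O: 3 × 505 = 1515
  Σ(broken) = 4804 kJ
Bonds formed (products):
  C=O: 4 × 827 = 3308
  O–H: 6 × 473 = 2838
  Σ(formed) = 6146 kJ
ΔH = Σ(broken) − Σ(formed) = 4804 − 6146 = −1342 kJ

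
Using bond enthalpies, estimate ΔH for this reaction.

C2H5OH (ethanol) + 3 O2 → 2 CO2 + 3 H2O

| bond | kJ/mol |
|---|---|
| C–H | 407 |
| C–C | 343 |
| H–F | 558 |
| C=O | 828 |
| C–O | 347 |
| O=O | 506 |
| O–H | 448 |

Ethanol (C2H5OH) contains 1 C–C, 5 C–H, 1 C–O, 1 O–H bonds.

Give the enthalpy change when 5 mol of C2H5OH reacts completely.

Bonds broken (reactants):
  C–C: 1 × 343 = 343
  C–H: 5 × 407 = 2035
  C–O: 1 × 347 = 347
  O–H: 1 × 448 = 448
  O=O: 3 × 506 = 1518
  Σ(broken) = 4691 kJ
Bonds formed (products):
  C=O: 4 × 828 = 3312
  O–H: 6 × 448 = 2688
  Σ(formed) = 6000 kJ
ΔH = Σ(broken) − Σ(formed) = 4691 − 6000 = −1309 kJ
For 5× the reaction as written: 5 × (−1309) = −6545 kJ

ΔH = −6545 kJ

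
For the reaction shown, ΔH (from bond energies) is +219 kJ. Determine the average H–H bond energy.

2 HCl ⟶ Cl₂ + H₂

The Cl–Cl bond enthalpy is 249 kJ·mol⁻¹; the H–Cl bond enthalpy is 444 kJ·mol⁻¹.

D(H–H) ≈ 420 kJ/mol

Let D be the H–H bond energy.
Σ(broken) = 2×444 = 888
Σ(formed) = 1×249 + 1×D = 249 + D
ΔH = Σ(broken) − Σ(formed) = (888) − (249 + D) = +639 − D
Setting this equal to +219 kJ gives D = 420 kJ/mol.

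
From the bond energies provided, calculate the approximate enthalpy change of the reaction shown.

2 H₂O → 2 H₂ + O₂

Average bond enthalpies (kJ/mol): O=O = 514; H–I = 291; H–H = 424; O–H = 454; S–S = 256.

ΔH ≈ +454 kJ

Bonds broken (reactants):
  O–H: 4 × 454 = 1816
  Σ(broken) = 1816 kJ
Bonds formed (products):
  H–H: 2 × 424 = 848
  O=O: 1 × 514 = 514
  Σ(formed) = 1362 kJ
ΔH = Σ(broken) − Σ(formed) = 1816 − 1362 = +454 kJ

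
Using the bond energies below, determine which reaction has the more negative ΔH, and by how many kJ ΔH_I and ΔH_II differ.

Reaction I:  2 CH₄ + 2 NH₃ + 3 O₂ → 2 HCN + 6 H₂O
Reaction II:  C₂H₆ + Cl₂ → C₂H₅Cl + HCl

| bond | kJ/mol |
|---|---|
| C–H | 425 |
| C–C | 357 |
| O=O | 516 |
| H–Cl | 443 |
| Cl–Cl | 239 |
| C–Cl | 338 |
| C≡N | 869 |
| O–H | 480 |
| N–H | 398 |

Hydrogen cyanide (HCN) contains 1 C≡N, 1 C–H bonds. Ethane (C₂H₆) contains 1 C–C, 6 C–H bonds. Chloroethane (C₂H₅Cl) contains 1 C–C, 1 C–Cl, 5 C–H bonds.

Reaction I, by 895 kJ

Reaction I:
  Bonds broken (reactants):
    C–H: 8 × 425 = 3400
    N–H: 6 × 398 = 2388
    O=O: 3 × 516 = 1548
    Σ(broken) = 7336 kJ
  Bonds formed (products):
    C≡N: 2 × 869 = 1738
    C–H: 2 × 425 = 850
    O–H: 12 × 480 = 5760
    Σ(formed) = 8348 kJ
  ΔH_I = 7336 − 8348 = −1012 kJ
Reaction II:
  Bonds broken (reactants):
    C–C: 1 × 357 = 357
    C–H: 6 × 425 = 2550
    Cl–Cl: 1 × 239 = 239
    Σ(broken) = 3146 kJ
  Bonds formed (products):
    C–C: 1 × 357 = 357
    C–Cl: 1 × 338 = 338
    C–H: 5 × 425 = 2125
    H–Cl: 1 × 443 = 443
    Σ(formed) = 3263 kJ
  ΔH_II = 3146 − 3263 = −117 kJ
ΔH_I − ΔH_II = −895 kJ, so reaction I has the more negative ΔH; |ΔH_I − ΔH_II| = 895 kJ.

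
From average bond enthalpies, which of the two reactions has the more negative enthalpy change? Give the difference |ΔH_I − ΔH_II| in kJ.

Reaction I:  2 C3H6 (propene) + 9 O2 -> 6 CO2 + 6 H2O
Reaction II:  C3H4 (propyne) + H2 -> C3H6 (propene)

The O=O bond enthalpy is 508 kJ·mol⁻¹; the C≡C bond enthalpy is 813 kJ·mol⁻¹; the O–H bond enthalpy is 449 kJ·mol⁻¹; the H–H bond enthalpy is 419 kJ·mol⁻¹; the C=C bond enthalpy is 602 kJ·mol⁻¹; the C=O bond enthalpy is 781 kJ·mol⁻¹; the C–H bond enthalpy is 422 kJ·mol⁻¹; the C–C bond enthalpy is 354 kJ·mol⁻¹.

Reaction I:
  Bonds broken (reactants):
    C–C: 2 × 354 = 708
    C–H: 12 × 422 = 5064
    C=C: 2 × 602 = 1204
    O=O: 9 × 508 = 4572
    Σ(broken) = 11548 kJ
  Bonds formed (products):
    C=O: 12 × 781 = 9372
    O–H: 12 × 449 = 5388
    Σ(formed) = 14760 kJ
  ΔH_I = 11548 − 14760 = −3212 kJ
Reaction II:
  Bonds broken (reactants):
    C≡C: 1 × 813 = 813
    C–C: 1 × 354 = 354
    C–H: 4 × 422 = 1688
    H–H: 1 × 419 = 419
    Σ(broken) = 3274 kJ
  Bonds formed (products):
    C–C: 1 × 354 = 354
    C–H: 6 × 422 = 2532
    C=C: 1 × 602 = 602
    Σ(formed) = 3488 kJ
  ΔH_II = 3274 − 3488 = −214 kJ
ΔH_I − ΔH_II = −2998 kJ, so reaction I has the more negative ΔH; |ΔH_I − ΔH_II| = 2998 kJ.

Reaction I, by 2998 kJ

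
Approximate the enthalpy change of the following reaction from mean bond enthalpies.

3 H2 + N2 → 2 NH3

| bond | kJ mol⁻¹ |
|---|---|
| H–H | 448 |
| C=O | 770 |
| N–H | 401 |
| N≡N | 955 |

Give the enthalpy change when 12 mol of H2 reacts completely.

Bonds broken (reactants):
  H–H: 3 × 448 = 1344
  N≡N: 1 × 955 = 955
  Σ(broken) = 2299 kJ
Bonds formed (products):
  N–H: 6 × 401 = 2406
  Σ(formed) = 2406 kJ
ΔH = Σ(broken) − Σ(formed) = 2299 − 2406 = −107 kJ
For 4× the reaction as written: 4 × (−107) = −428 kJ

ΔH = −428 kJ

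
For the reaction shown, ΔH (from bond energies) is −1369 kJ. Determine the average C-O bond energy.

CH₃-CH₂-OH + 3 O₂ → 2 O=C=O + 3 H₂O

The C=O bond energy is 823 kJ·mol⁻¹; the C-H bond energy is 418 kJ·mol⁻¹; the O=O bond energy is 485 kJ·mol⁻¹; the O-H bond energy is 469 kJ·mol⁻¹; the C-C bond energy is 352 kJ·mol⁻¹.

D(C-O) ≈ 371 kJ/mol

Let D be the C-O bond energy.
Σ(broken) = 1×352 + 5×418 + 1×D + 1×469 + 3×485 = 4366 + D
Σ(formed) = 4×823 + 6×469 = 6106
ΔH = Σ(broken) − Σ(formed) = (4366 + D) − (6106) = −1740 + D
Setting this equal to −1369 kJ gives D = 371 kJ/mol.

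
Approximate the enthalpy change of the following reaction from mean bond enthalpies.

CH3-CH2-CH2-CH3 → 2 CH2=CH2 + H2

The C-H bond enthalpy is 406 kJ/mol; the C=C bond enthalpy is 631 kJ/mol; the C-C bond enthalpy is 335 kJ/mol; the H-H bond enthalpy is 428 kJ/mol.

ΔH ≈ +127 kJ

Bonds broken (reactants):
  C-C: 3 × 335 = 1005
  C-H: 10 × 406 = 4060
  Σ(broken) = 5065 kJ
Bonds formed (products):
  C-H: 8 × 406 = 3248
  C=C: 2 × 631 = 1262
  H-H: 1 × 428 = 428
  Σ(formed) = 4938 kJ
ΔH = Σ(broken) − Σ(formed) = 5065 − 4938 = +127 kJ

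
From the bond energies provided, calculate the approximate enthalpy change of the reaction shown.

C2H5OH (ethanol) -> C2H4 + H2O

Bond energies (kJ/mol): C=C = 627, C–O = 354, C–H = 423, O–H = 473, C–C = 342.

Bonds broken (reactants):
  C–C: 1 × 342 = 342
  C–H: 5 × 423 = 2115
  C–O: 1 × 354 = 354
  O–H: 1 × 473 = 473
  Σ(broken) = 3284 kJ
Bonds formed (products):
  C–H: 4 × 423 = 1692
  C=C: 1 × 627 = 627
  O–H: 2 × 473 = 946
  Σ(formed) = 3265 kJ
ΔH = Σ(broken) − Σ(formed) = 3284 − 3265 = +19 kJ

ΔH ≈ +19 kJ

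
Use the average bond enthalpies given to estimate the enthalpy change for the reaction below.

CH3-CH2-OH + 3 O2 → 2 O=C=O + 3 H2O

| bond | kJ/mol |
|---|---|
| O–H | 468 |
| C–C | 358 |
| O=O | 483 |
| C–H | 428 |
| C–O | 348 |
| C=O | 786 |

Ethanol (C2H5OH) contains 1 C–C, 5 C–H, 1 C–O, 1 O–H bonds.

ΔH ≈ −1189 kJ

Bonds broken (reactants):
  C–C: 1 × 358 = 358
  C–H: 5 × 428 = 2140
  C–O: 1 × 348 = 348
  O–H: 1 × 468 = 468
  O=O: 3 × 483 = 1449
  Σ(broken) = 4763 kJ
Bonds formed (products):
  C=O: 4 × 786 = 3144
  O–H: 6 × 468 = 2808
  Σ(formed) = 5952 kJ
ΔH = Σ(broken) − Σ(formed) = 4763 − 5952 = −1189 kJ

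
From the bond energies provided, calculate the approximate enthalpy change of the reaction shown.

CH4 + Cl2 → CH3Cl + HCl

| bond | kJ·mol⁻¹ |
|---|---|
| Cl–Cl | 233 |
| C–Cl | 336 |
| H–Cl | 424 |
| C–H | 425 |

ΔH ≈ −102 kJ

Bonds broken (reactants):
  C–H: 4 × 425 = 1700
  Cl–Cl: 1 × 233 = 233
  Σ(broken) = 1933 kJ
Bonds formed (products):
  C–Cl: 1 × 336 = 336
  C–H: 3 × 425 = 1275
  H–Cl: 1 × 424 = 424
  Σ(formed) = 2035 kJ
ΔH = Σ(broken) − Σ(formed) = 1933 − 2035 = −102 kJ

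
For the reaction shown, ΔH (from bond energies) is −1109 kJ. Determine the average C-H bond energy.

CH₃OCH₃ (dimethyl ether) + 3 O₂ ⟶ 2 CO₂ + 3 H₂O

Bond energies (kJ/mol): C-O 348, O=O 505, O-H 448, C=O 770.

D(C-H) ≈ 408 kJ/mol

Let D be the C-H bond energy.
Σ(broken) = 6×D + 2×348 + 3×505 = 2211 + 6D
Σ(formed) = 4×770 + 6×448 = 5768
ΔH = Σ(broken) − Σ(formed) = (2211 + 6D) − (5768) = −3557 + 6D
Setting this equal to −1109 kJ gives 6D = 2448, so D = 408 kJ/mol.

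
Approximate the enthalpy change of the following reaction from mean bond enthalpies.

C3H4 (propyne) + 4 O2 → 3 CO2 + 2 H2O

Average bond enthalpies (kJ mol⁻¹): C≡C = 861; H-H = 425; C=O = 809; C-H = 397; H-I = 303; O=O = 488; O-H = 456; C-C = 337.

ΔH ≈ −1940 kJ

Bonds broken (reactants):
  C≡C: 1 × 861 = 861
  C-C: 1 × 337 = 337
  C-H: 4 × 397 = 1588
  O=O: 4 × 488 = 1952
  Σ(broken) = 4738 kJ
Bonds formed (products):
  C=O: 6 × 809 = 4854
  O-H: 4 × 456 = 1824
  Σ(formed) = 6678 kJ
ΔH = Σ(broken) − Σ(formed) = 4738 − 6678 = −1940 kJ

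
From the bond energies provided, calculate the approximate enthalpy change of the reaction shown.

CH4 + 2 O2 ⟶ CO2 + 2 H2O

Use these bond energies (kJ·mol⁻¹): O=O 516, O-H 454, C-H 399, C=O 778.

ΔH ≈ −744 kJ

Bonds broken (reactants):
  C-H: 4 × 399 = 1596
  O=O: 2 × 516 = 1032
  Σ(broken) = 2628 kJ
Bonds formed (products):
  C=O: 2 × 778 = 1556
  O-H: 4 × 454 = 1816
  Σ(formed) = 3372 kJ
ΔH = Σ(broken) − Σ(formed) = 2628 − 3372 = −744 kJ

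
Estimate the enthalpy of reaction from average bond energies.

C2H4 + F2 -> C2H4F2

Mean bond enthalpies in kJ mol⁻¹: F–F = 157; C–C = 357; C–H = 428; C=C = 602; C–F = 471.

ΔH ≈ −540 kJ

Bonds broken (reactants):
  C–H: 4 × 428 = 1712
  C=C: 1 × 602 = 602
  F–F: 1 × 157 = 157
  Σ(broken) = 2471 kJ
Bonds formed (products):
  C–C: 1 × 357 = 357
  C–F: 2 × 471 = 942
  C–H: 4 × 428 = 1712
  Σ(formed) = 3011 kJ
ΔH = Σ(broken) − Σ(formed) = 2471 − 3011 = −540 kJ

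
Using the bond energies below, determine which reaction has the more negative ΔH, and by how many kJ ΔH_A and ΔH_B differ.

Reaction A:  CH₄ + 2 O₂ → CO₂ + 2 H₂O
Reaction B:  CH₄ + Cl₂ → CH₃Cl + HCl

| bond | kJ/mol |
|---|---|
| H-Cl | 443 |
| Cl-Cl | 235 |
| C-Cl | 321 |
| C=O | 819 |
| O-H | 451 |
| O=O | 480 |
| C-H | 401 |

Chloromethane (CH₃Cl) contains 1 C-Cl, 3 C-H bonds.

Reaction A:
  Bonds broken (reactants):
    C-H: 4 × 401 = 1604
    O=O: 2 × 480 = 960
    Σ(broken) = 2564 kJ
  Bonds formed (products):
    C=O: 2 × 819 = 1638
    O-H: 4 × 451 = 1804
    Σ(formed) = 3442 kJ
  ΔH_A = 2564 − 3442 = −878 kJ
Reaction B:
  Bonds broken (reactants):
    C-H: 4 × 401 = 1604
    Cl-Cl: 1 × 235 = 235
    Σ(broken) = 1839 kJ
  Bonds formed (products):
    C-Cl: 1 × 321 = 321
    C-H: 3 × 401 = 1203
    H-Cl: 1 × 443 = 443
    Σ(formed) = 1967 kJ
  ΔH_B = 1839 − 1967 = −128 kJ
ΔH_A − ΔH_B = −750 kJ, so reaction A has the more negative ΔH; |ΔH_A − ΔH_B| = 750 kJ.

Reaction A, by 750 kJ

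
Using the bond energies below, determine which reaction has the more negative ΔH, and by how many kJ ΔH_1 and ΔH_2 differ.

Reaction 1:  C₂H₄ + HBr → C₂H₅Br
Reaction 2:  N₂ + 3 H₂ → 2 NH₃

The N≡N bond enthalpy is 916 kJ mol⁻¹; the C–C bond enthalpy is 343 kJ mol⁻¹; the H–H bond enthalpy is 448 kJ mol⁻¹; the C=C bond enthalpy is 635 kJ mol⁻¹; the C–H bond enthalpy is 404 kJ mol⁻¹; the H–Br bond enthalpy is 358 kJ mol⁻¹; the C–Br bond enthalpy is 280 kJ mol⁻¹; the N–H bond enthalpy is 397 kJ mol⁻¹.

Reaction 2, by 88 kJ

Reaction 1:
  Bonds broken (reactants):
    C–H: 4 × 404 = 1616
    C=C: 1 × 635 = 635
    H–Br: 1 × 358 = 358
    Σ(broken) = 2609 kJ
  Bonds formed (products):
    C–Br: 1 × 280 = 280
    C–C: 1 × 343 = 343
    C–H: 5 × 404 = 2020
    Σ(formed) = 2643 kJ
  ΔH_1 = 2609 − 2643 = −34 kJ
Reaction 2:
  Bonds broken (reactants):
    H–H: 3 × 448 = 1344
    N≡N: 1 × 916 = 916
    Σ(broken) = 2260 kJ
  Bonds formed (products):
    N–H: 6 × 397 = 2382
    Σ(formed) = 2382 kJ
  ΔH_2 = 2260 − 2382 = −122 kJ
ΔH_1 − ΔH_2 = +88 kJ, so reaction 2 has the more negative ΔH; |ΔH_1 − ΔH_2| = 88 kJ.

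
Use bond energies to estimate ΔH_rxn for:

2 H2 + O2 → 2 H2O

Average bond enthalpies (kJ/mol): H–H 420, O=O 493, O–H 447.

ΔH ≈ −455 kJ

Bonds broken (reactants):
  H–H: 2 × 420 = 840
  O=O: 1 × 493 = 493
  Σ(broken) = 1333 kJ
Bonds formed (products):
  O–H: 4 × 447 = 1788
  Σ(formed) = 1788 kJ
ΔH = Σ(broken) − Σ(formed) = 1333 − 1788 = −455 kJ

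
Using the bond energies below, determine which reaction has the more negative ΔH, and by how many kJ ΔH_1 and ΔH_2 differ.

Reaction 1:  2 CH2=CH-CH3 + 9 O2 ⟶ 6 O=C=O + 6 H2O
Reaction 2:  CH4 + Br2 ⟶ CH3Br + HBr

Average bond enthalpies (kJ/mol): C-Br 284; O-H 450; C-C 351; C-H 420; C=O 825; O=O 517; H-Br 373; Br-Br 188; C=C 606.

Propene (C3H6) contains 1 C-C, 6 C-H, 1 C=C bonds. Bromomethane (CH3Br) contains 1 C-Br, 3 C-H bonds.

Reaction 1, by 3644 kJ

Reaction 1:
  Bonds broken (reactants):
    C-C: 2 × 351 = 702
    C-H: 12 × 420 = 5040
    C=C: 2 × 606 = 1212
    O=O: 9 × 517 = 4653
    Σ(broken) = 11607 kJ
  Bonds formed (products):
    C=O: 12 × 825 = 9900
    O-H: 12 × 450 = 5400
    Σ(formed) = 15300 kJ
  ΔH_1 = 11607 − 15300 = −3693 kJ
Reaction 2:
  Bonds broken (reactants):
    Br-Br: 1 × 188 = 188
    C-H: 4 × 420 = 1680
    Σ(broken) = 1868 kJ
  Bonds formed (products):
    C-Br: 1 × 284 = 284
    C-H: 3 × 420 = 1260
    H-Br: 1 × 373 = 373
    Σ(formed) = 1917 kJ
  ΔH_2 = 1868 − 1917 = −49 kJ
ΔH_1 − ΔH_2 = −3644 kJ, so reaction 1 has the more negative ΔH; |ΔH_1 − ΔH_2| = 3644 kJ.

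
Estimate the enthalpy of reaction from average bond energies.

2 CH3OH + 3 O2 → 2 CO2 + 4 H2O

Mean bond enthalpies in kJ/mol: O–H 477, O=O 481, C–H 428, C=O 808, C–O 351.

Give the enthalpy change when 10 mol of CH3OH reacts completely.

ΔH = −6905 kJ

Bonds broken (reactants):
  C–H: 6 × 428 = 2568
  C–O: 2 × 351 = 702
  O–H: 2 × 477 = 954
  O=O: 3 × 481 = 1443
  Σ(broken) = 5667 kJ
Bonds formed (products):
  C=O: 4 × 808 = 3232
  O–H: 8 × 477 = 3816
  Σ(formed) = 7048 kJ
ΔH = Σ(broken) − Σ(formed) = 5667 − 7048 = −1381 kJ
For 5× the reaction as written: 5 × (−1381) = −6905 kJ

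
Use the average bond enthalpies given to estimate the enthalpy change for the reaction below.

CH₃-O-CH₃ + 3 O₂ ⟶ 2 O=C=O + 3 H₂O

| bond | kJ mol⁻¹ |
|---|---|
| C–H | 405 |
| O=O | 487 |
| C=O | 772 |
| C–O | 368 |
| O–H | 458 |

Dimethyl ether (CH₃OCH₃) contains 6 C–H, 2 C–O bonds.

ΔH ≈ −1209 kJ

Bonds broken (reactants):
  C–H: 6 × 405 = 2430
  C–O: 2 × 368 = 736
  O=O: 3 × 487 = 1461
  Σ(broken) = 4627 kJ
Bonds formed (products):
  C=O: 4 × 772 = 3088
  O–H: 6 × 458 = 2748
  Σ(formed) = 5836 kJ
ΔH = Σ(broken) − Σ(formed) = 4627 − 5836 = −1209 kJ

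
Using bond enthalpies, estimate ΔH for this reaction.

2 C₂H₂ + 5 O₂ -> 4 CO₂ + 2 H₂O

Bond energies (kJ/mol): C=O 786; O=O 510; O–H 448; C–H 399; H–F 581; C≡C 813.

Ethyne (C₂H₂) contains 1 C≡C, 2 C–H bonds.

ΔH ≈ −2308 kJ

Bonds broken (reactants):
  C≡C: 2 × 813 = 1626
  C–H: 4 × 399 = 1596
  O=O: 5 × 510 = 2550
  Σ(broken) = 5772 kJ
Bonds formed (products):
  C=O: 8 × 786 = 6288
  O–H: 4 × 448 = 1792
  Σ(formed) = 8080 kJ
ΔH = Σ(broken) − Σ(formed) = 5772 − 8080 = −2308 kJ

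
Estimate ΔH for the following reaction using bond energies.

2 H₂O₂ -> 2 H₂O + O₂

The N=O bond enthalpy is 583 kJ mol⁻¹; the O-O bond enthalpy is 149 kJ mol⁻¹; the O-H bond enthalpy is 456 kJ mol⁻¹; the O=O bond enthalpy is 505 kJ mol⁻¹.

ΔH ≈ −207 kJ

Bonds broken (reactants):
  O-H: 4 × 456 = 1824
  O-O: 2 × 149 = 298
  Σ(broken) = 2122 kJ
Bonds formed (products):
  O-H: 4 × 456 = 1824
  O=O: 1 × 505 = 505
  Σ(formed) = 2329 kJ
ΔH = Σ(broken) − Σ(formed) = 2122 − 2329 = −207 kJ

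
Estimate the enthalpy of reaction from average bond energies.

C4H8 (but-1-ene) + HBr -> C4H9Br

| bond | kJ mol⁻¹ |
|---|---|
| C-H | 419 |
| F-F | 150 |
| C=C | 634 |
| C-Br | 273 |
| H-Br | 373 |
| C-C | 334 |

Bonds broken (reactants):
  C-C: 2 × 334 = 668
  C-H: 8 × 419 = 3352
  C=C: 1 × 634 = 634
  H-Br: 1 × 373 = 373
  Σ(broken) = 5027 kJ
Bonds formed (products):
  C-Br: 1 × 273 = 273
  C-C: 3 × 334 = 1002
  C-H: 9 × 419 = 3771
  Σ(formed) = 5046 kJ
ΔH = Σ(broken) − Σ(formed) = 5027 − 5046 = −19 kJ

ΔH ≈ −19 kJ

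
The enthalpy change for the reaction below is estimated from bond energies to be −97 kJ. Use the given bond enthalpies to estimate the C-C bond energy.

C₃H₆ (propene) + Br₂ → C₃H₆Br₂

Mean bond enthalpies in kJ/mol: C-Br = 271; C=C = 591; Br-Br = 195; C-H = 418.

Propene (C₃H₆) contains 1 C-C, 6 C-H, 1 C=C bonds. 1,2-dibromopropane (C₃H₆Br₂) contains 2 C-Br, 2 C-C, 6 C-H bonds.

D(C-C) ≈ 341 kJ/mol

Let D be the C-C bond energy.
Σ(broken) = 1×195 + 1×D + 6×418 + 1×591 = 3294 + D
Σ(formed) = 2×271 + 2×D + 6×418 = 3050 + 2D
ΔH = Σ(broken) − Σ(formed) = (3294 + D) − (3050 + 2D) = +244 − D
Setting this equal to −97 kJ gives D = 341 kJ/mol.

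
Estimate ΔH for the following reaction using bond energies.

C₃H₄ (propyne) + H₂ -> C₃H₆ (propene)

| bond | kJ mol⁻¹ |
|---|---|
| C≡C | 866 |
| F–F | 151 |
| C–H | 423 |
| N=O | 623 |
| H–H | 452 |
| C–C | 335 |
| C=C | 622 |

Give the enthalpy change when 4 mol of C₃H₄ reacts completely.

ΔH = −600 kJ

Bonds broken (reactants):
  C≡C: 1 × 866 = 866
  C–C: 1 × 335 = 335
  C–H: 4 × 423 = 1692
  H–H: 1 × 452 = 452
  Σ(broken) = 3345 kJ
Bonds formed (products):
  C–C: 1 × 335 = 335
  C–H: 6 × 423 = 2538
  C=C: 1 × 622 = 622
  Σ(formed) = 3495 kJ
ΔH = Σ(broken) − Σ(formed) = 3345 − 3495 = −150 kJ
For 4× the reaction as written: 4 × (−150) = −600 kJ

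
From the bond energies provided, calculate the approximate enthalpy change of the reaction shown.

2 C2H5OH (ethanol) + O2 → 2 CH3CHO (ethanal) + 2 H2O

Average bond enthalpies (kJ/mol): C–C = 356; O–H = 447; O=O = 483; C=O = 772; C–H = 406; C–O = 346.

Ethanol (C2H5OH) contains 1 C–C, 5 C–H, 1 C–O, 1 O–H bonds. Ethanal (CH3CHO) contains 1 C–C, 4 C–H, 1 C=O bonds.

ΔH ≈ −451 kJ

Bonds broken (reactants):
  C–C: 2 × 356 = 712
  C–H: 10 × 406 = 4060
  C–O: 2 × 346 = 692
  O–H: 2 × 447 = 894
  O=O: 1 × 483 = 483
  Σ(broken) = 6841 kJ
Bonds formed (products):
  C–C: 2 × 356 = 712
  C–H: 8 × 406 = 3248
  C=O: 2 × 772 = 1544
  O–H: 4 × 447 = 1788
  Σ(formed) = 7292 kJ
ΔH = Σ(broken) − Σ(formed) = 6841 − 7292 = −451 kJ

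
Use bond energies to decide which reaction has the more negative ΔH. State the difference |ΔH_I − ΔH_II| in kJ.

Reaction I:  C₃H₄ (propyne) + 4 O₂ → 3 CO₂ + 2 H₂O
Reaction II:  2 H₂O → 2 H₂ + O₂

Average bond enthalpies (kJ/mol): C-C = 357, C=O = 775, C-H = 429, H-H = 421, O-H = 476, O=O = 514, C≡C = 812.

Reaction I:
  Bonds broken (reactants):
    C≡C: 1 × 812 = 812
    C-C: 1 × 357 = 357
    C-H: 4 × 429 = 1716
    O=O: 4 × 514 = 2056
    Σ(broken) = 4941 kJ
  Bonds formed (products):
    C=O: 6 × 775 = 4650
    O-H: 4 × 476 = 1904
    Σ(formed) = 6554 kJ
  ΔH_I = 4941 − 6554 = −1613 kJ
Reaction II:
  Bonds broken (reactants):
    O-H: 4 × 476 = 1904
    Σ(broken) = 1904 kJ
  Bonds formed (products):
    H-H: 2 × 421 = 842
    O=O: 1 × 514 = 514
    Σ(formed) = 1356 kJ
  ΔH_II = 1904 − 1356 = +548 kJ
ΔH_I − ΔH_II = −2161 kJ, so reaction I has the more negative ΔH; |ΔH_I − ΔH_II| = 2161 kJ.

Reaction I, by 2161 kJ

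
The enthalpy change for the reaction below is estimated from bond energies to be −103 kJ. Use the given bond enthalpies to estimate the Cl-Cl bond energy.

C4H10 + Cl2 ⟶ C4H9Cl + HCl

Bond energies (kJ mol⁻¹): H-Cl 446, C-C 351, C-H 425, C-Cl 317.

Let D be the Cl-Cl bond energy.
Σ(broken) = 3×351 + 10×425 + 1×D = 5303 + D
Σ(formed) = 3×351 + 1×317 + 9×425 + 1×446 = 5641
ΔH = Σ(broken) − Σ(formed) = (5303 + D) − (5641) = −338 + D
Setting this equal to −103 kJ gives D = 235 kJ/mol.

D(Cl-Cl) ≈ 235 kJ/mol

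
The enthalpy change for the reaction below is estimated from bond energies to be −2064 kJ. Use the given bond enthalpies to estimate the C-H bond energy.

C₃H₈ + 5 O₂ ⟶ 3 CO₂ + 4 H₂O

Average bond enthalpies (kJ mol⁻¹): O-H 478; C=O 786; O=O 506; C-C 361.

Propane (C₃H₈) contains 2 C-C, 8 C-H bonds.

D(C-H) ≈ 403 kJ/mol

Let D be the C-H bond energy.
Σ(broken) = 2×361 + 8×D + 5×506 = 3252 + 8D
Σ(formed) = 6×786 + 8×478 = 8540
ΔH = Σ(broken) − Σ(formed) = (3252 + 8D) − (8540) = −5288 + 8D
Setting this equal to −2064 kJ gives 8D = 3224, so D = 403 kJ/mol.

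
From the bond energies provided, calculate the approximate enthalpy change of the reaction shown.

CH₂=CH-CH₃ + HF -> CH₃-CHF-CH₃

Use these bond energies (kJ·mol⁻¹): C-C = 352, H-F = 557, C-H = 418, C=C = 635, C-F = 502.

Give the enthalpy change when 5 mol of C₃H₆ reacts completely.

ΔH = −400 kJ

Bonds broken (reactants):
  C-C: 1 × 352 = 352
  C-H: 6 × 418 = 2508
  C=C: 1 × 635 = 635
  H-F: 1 × 557 = 557
  Σ(broken) = 4052 kJ
Bonds formed (products):
  C-C: 2 × 352 = 704
  C-F: 1 × 502 = 502
  C-H: 7 × 418 = 2926
  Σ(formed) = 4132 kJ
ΔH = Σ(broken) − Σ(formed) = 4052 − 4132 = −80 kJ
For 5× the reaction as written: 5 × (−80) = −400 kJ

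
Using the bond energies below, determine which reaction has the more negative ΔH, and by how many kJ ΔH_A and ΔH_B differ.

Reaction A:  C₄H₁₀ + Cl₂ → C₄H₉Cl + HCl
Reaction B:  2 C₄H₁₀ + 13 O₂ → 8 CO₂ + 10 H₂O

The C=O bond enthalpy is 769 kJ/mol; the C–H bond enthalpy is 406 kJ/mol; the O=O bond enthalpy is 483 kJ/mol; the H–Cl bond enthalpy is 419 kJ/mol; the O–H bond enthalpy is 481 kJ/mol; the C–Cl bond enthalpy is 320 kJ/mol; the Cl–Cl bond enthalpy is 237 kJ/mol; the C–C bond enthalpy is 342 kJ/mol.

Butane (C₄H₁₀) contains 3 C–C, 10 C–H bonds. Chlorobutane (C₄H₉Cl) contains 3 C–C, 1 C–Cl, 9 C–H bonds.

Reaction A:
  Bonds broken (reactants):
    C–C: 3 × 342 = 1026
    C–H: 10 × 406 = 4060
    Cl–Cl: 1 × 237 = 237
    Σ(broken) = 5323 kJ
  Bonds formed (products):
    C–C: 3 × 342 = 1026
    C–Cl: 1 × 320 = 320
    C–H: 9 × 406 = 3654
    H–Cl: 1 × 419 = 419
    Σ(formed) = 5419 kJ
  ΔH_A = 5323 − 5419 = −96 kJ
Reaction B:
  Bonds broken (reactants):
    C–C: 6 × 342 = 2052
    C–H: 20 × 406 = 8120
    O=O: 13 × 483 = 6279
    Σ(broken) = 16451 kJ
  Bonds formed (products):
    C=O: 16 × 769 = 12304
    O–H: 20 × 481 = 9620
    Σ(formed) = 21924 kJ
  ΔH_B = 16451 − 21924 = −5473 kJ
ΔH_A − ΔH_B = +5377 kJ, so reaction B has the more negative ΔH; |ΔH_A − ΔH_B| = 5377 kJ.

Reaction B, by 5377 kJ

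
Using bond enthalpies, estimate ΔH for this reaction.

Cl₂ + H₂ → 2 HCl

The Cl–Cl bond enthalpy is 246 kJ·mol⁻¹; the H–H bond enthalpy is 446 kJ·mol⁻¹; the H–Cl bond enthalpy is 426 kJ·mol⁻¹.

Bonds broken (reactants):
  Cl–Cl: 1 × 246 = 246
  H–H: 1 × 446 = 446
  Σ(broken) = 692 kJ
Bonds formed (products):
  H–Cl: 2 × 426 = 852
  Σ(formed) = 852 kJ
ΔH = Σ(broken) − Σ(formed) = 692 − 852 = −160 kJ

ΔH ≈ −160 kJ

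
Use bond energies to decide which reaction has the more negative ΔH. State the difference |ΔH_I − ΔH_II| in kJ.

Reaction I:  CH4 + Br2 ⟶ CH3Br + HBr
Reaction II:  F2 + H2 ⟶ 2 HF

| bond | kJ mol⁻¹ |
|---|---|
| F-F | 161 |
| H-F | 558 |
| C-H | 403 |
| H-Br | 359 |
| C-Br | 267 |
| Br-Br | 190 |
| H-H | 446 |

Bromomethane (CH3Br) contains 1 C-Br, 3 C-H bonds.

Reaction II, by 476 kJ

Reaction I:
  Bonds broken (reactants):
    Br-Br: 1 × 190 = 190
    C-H: 4 × 403 = 1612
    Σ(broken) = 1802 kJ
  Bonds formed (products):
    C-Br: 1 × 267 = 267
    C-H: 3 × 403 = 1209
    H-Br: 1 × 359 = 359
    Σ(formed) = 1835 kJ
  ΔH_I = 1802 − 1835 = −33 kJ
Reaction II:
  Bonds broken (reactants):
    F-F: 1 × 161 = 161
    H-H: 1 × 446 = 446
    Σ(broken) = 607 kJ
  Bonds formed (products):
    H-F: 2 × 558 = 1116
    Σ(formed) = 1116 kJ
  ΔH_II = 607 − 1116 = −509 kJ
ΔH_I − ΔH_II = +476 kJ, so reaction II has the more negative ΔH; |ΔH_I − ΔH_II| = 476 kJ.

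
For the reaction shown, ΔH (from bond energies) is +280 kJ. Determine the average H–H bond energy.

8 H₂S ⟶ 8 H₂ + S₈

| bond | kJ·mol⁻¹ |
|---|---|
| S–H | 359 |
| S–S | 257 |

D(H–H) ≈ 426 kJ/mol

Let D be the H–H bond energy.
Σ(broken) = 16×359 = 5744
Σ(formed) = 8×D + 8×257 = 2056 + 8D
ΔH = Σ(broken) − Σ(formed) = (5744) − (2056 + 8D) = +3688 − 8D
Setting this equal to +280 kJ gives 8D = 3408, so D = 426 kJ/mol.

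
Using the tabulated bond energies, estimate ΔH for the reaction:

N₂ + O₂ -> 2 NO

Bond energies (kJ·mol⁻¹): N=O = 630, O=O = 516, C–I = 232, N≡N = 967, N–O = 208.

ΔH ≈ +223 kJ

Bonds broken (reactants):
  N≡N: 1 × 967 = 967
  O=O: 1 × 516 = 516
  Σ(broken) = 1483 kJ
Bonds formed (products):
  N=O: 2 × 630 = 1260
  Σ(formed) = 1260 kJ
ΔH = Σ(broken) − Σ(formed) = 1483 − 1260 = +223 kJ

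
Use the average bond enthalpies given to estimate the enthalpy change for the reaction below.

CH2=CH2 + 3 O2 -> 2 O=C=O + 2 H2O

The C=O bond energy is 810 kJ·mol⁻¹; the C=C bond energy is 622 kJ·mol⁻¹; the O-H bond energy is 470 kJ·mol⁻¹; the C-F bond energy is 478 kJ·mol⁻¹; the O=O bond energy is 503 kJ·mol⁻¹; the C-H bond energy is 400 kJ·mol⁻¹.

Bonds broken (reactants):
  C-H: 4 × 400 = 1600
  C=C: 1 × 622 = 622
  O=O: 3 × 503 = 1509
  Σ(broken) = 3731 kJ
Bonds formed (products):
  C=O: 4 × 810 = 3240
  O-H: 4 × 470 = 1880
  Σ(formed) = 5120 kJ
ΔH = Σ(broken) − Σ(formed) = 3731 − 5120 = −1389 kJ

ΔH ≈ −1389 kJ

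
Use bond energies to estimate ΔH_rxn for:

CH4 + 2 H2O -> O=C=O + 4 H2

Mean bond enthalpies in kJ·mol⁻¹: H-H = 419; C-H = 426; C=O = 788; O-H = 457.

Bonds broken (reactants):
  C-H: 4 × 426 = 1704
  O-H: 4 × 457 = 1828
  Σ(broken) = 3532 kJ
Bonds formed (products):
  C=O: 2 × 788 = 1576
  H-H: 4 × 419 = 1676
  Σ(formed) = 3252 kJ
ΔH = Σ(broken) − Σ(formed) = 3532 − 3252 = +280 kJ

ΔH ≈ +280 kJ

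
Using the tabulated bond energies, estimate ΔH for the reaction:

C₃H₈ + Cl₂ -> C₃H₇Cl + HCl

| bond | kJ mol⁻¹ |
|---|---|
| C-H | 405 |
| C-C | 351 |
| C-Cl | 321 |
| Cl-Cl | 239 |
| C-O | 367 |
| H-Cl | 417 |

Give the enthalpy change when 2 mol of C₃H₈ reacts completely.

Bonds broken (reactants):
  C-C: 2 × 351 = 702
  C-H: 8 × 405 = 3240
  Cl-Cl: 1 × 239 = 239
  Σ(broken) = 4181 kJ
Bonds formed (products):
  C-C: 2 × 351 = 702
  C-Cl: 1 × 321 = 321
  C-H: 7 × 405 = 2835
  H-Cl: 1 × 417 = 417
  Σ(formed) = 4275 kJ
ΔH = Σ(broken) − Σ(formed) = 4181 − 4275 = −94 kJ
For 2× the reaction as written: 2 × (−94) = −188 kJ

ΔH = −188 kJ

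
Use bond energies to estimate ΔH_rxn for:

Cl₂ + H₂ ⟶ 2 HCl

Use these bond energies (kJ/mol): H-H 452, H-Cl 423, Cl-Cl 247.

ΔH ≈ −147 kJ

Bonds broken (reactants):
  Cl-Cl: 1 × 247 = 247
  H-H: 1 × 452 = 452
  Σ(broken) = 699 kJ
Bonds formed (products):
  H-Cl: 2 × 423 = 846
  Σ(formed) = 846 kJ
ΔH = Σ(broken) − Σ(formed) = 699 − 846 = −147 kJ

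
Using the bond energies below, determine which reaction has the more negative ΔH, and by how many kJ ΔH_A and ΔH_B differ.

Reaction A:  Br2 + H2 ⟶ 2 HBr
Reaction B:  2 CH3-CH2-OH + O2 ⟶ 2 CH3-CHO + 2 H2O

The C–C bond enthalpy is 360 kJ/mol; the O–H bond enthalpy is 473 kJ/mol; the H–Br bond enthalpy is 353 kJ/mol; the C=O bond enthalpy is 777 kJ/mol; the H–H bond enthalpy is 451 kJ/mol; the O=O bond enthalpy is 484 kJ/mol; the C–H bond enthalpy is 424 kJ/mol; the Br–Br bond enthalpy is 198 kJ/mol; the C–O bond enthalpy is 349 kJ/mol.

Reaction B, by 413 kJ

Reaction A:
  Bonds broken (reactants):
    Br–Br: 1 × 198 = 198
    H–H: 1 × 451 = 451
    Σ(broken) = 649 kJ
  Bonds formed (products):
    H–Br: 2 × 353 = 706
    Σ(formed) = 706 kJ
  ΔH_A = 649 − 706 = −57 kJ
Reaction B:
  Bonds broken (reactants):
    C–C: 2 × 360 = 720
    C–H: 10 × 424 = 4240
    C–O: 2 × 349 = 698
    O–H: 2 × 473 = 946
    O=O: 1 × 484 = 484
    Σ(broken) = 7088 kJ
  Bonds formed (products):
    C–C: 2 × 360 = 720
    C–H: 8 × 424 = 3392
    C=O: 2 × 777 = 1554
    O–H: 4 × 473 = 1892
    Σ(formed) = 7558 kJ
  ΔH_B = 7088 − 7558 = −470 kJ
ΔH_A − ΔH_B = +413 kJ, so reaction B has the more negative ΔH; |ΔH_A − ΔH_B| = 413 kJ.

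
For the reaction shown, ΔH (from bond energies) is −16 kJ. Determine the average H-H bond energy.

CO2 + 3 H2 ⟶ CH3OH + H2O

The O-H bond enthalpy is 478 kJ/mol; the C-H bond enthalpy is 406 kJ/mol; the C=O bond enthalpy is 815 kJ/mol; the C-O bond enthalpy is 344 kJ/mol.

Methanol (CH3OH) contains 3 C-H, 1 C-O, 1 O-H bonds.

D(H-H) ≈ 450 kJ/mol

Let D be the H-H bond energy.
Σ(broken) = 2×815 + 3×D = 1630 + 3D
Σ(formed) = 3×406 + 1×344 + 3×478 = 2996
ΔH = Σ(broken) − Σ(formed) = (1630 + 3D) − (2996) = −1366 + 3D
Setting this equal to −16 kJ gives 3D = 1350, so D = 450 kJ/mol.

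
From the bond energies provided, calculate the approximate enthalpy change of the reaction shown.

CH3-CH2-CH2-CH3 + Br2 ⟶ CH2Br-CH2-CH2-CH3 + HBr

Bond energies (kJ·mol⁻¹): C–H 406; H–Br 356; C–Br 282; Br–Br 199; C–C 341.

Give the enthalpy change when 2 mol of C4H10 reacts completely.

Bonds broken (reactants):
  Br–Br: 1 × 199 = 199
  C–C: 3 × 341 = 1023
  C–H: 10 × 406 = 4060
  Σ(broken) = 5282 kJ
Bonds formed (products):
  C–Br: 1 × 282 = 282
  C–C: 3 × 341 = 1023
  C–H: 9 × 406 = 3654
  H–Br: 1 × 356 = 356
  Σ(formed) = 5315 kJ
ΔH = Σ(broken) − Σ(formed) = 5282 − 5315 = −33 kJ
For 2× the reaction as written: 2 × (−33) = −66 kJ

ΔH = −66 kJ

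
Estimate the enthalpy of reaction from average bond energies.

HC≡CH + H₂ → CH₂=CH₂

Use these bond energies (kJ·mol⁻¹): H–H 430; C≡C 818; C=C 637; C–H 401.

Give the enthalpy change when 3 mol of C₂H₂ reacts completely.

ΔH = −573 kJ

Bonds broken (reactants):
  C≡C: 1 × 818 = 818
  C–H: 2 × 401 = 802
  H–H: 1 × 430 = 430
  Σ(broken) = 2050 kJ
Bonds formed (products):
  C–H: 4 × 401 = 1604
  C=C: 1 × 637 = 637
  Σ(formed) = 2241 kJ
ΔH = Σ(broken) − Σ(formed) = 2050 − 2241 = −191 kJ
For 3× the reaction as written: 3 × (−191) = −573 kJ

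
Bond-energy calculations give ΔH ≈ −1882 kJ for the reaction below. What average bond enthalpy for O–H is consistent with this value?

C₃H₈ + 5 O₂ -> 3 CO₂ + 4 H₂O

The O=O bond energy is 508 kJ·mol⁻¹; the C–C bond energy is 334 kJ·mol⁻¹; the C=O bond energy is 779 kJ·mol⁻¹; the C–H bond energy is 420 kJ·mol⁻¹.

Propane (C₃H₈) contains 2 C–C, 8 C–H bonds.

Let D be the O–H bond energy.
Σ(broken) = 2×334 + 8×420 + 5×508 = 6568
Σ(formed) = 6×779 + 8×D = 4674 + 8D
ΔH = Σ(broken) − Σ(formed) = (6568) − (4674 + 8D) = +1894 − 8D
Setting this equal to −1882 kJ gives 8D = 3776, so D = 472 kJ/mol.

D(O–H) ≈ 472 kJ/mol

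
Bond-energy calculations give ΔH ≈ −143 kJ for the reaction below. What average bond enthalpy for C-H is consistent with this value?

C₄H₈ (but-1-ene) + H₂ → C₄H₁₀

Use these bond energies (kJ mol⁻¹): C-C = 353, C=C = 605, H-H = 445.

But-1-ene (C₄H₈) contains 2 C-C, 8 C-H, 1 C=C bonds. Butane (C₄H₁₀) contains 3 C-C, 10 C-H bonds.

D(C-H) ≈ 420 kJ/mol

Let D be the C-H bond energy.
Σ(broken) = 2×353 + 8×D + 1×605 + 1×445 = 1756 + 8D
Σ(formed) = 3×353 + 10×D = 1059 + 10D
ΔH = Σ(broken) − Σ(formed) = (1756 + 8D) − (1059 + 10D) = +697 − 2D
Setting this equal to −143 kJ gives 2D = 840, so D = 420 kJ/mol.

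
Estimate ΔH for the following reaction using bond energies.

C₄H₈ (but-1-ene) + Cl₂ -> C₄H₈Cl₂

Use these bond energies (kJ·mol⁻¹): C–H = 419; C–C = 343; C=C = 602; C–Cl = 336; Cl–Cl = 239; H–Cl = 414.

Bonds broken (reactants):
  C–C: 2 × 343 = 686
  C–H: 8 × 419 = 3352
  C=C: 1 × 602 = 602
  Cl–Cl: 1 × 239 = 239
  Σ(broken) = 4879 kJ
Bonds formed (products):
  C–C: 3 × 343 = 1029
  C–Cl: 2 × 336 = 672
  C–H: 8 × 419 = 3352
  Σ(formed) = 5053 kJ
ΔH = Σ(broken) − Σ(formed) = 4879 − 5053 = −174 kJ

ΔH ≈ −174 kJ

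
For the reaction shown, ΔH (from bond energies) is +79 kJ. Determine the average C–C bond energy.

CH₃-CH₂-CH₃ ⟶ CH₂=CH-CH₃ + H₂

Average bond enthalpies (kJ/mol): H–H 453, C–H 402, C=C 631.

D(C–C) ≈ 359 kJ/mol

Let D be the C–C bond energy.
Σ(broken) = 2×D + 8×402 = 3216 + 2D
Σ(formed) = 1×D + 6×402 + 1×631 + 1×453 = 3496 + D
ΔH = Σ(broken) − Σ(formed) = (3216 + 2D) − (3496 + D) = −280 + D
Setting this equal to +79 kJ gives D = 359 kJ/mol.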